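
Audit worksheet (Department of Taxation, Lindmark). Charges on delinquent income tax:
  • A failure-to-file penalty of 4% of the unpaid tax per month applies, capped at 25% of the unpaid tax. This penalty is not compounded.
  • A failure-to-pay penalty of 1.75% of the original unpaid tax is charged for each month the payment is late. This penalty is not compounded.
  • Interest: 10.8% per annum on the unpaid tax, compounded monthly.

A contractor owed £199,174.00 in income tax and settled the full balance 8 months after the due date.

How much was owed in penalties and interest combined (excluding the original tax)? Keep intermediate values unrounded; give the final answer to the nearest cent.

Failure-to-file: 8 × 4% × £199,174.00 = £63,735.68, capped at 25% × £199,174.00 = £49,793.50
Failure-to-pay penalty: 8 × 1.75% × £199,174.00 = £27,884.36
Interest (10.8%/yr ÷ 12 = 0.9%/month): £199,174.00 × ((1 + 0.009)^8 − 1) = £14,800.4778…
Penalties + interest = £77,677.8600 + £14,800.4778… = £92,478.34

£92,478.34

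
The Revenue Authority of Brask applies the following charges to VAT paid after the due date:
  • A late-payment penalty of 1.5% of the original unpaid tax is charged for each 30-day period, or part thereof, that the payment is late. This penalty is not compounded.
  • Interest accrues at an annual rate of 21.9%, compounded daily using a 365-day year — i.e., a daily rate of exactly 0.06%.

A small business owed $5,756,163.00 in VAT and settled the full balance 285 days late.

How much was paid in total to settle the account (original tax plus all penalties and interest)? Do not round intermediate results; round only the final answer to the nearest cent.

$7,692,708.39

Penalty periods: ⌈285/30⌉ = 10; penalty = 10 × 1.5% × $5,756,163.00 = $863,424.45
Interest: $5,756,163.00 × ((1 + 0.0006)^285 − 1) = $5,756,163.00 × 0.18642991… = $1,073,120.9382…
Total = $5,756,163.00 + $863,424.4500 + $1,073,120.9382… = $7,692,708.39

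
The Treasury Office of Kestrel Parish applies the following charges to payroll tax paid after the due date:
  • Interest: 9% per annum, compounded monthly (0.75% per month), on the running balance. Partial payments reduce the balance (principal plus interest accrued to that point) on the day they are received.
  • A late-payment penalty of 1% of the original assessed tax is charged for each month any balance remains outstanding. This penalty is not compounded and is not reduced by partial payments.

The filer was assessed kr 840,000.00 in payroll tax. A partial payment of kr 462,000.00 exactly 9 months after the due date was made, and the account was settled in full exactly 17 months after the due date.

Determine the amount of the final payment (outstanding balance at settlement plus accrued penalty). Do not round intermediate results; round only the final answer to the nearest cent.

kr 606,114.76

Balance at month 9: kr 840,000.0000 × (1 + 0.0075)^9 = kr 898,431.1049…
After kr 462,000.00 payment: kr 898,431.1049… − kr 462,000.00 = kr 436,431.1049…
Balance at month 17: kr 436,431.1049… × (1 + 0.0075)^8 = kr 463,314.7581…
Penalty: 17 × 1% × kr 840,000.00 = kr 142,800.00
Final settlement = outstanding balance + penalty = kr 463,314.7581… + kr 142,800.00 = kr 606,114.76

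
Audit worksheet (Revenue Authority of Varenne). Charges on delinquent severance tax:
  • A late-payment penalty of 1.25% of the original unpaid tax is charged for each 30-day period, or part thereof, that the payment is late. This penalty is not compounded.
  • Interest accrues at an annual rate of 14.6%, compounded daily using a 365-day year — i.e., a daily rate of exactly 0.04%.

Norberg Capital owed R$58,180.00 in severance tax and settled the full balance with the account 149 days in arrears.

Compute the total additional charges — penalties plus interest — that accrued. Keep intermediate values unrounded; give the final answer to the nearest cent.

R$7,208.46

Penalty periods: ⌈149/30⌉ = 5; penalty = 5 × 1.25% × R$58,180.00 = R$3,636.25
Interest: R$58,180.00 × ((1 + 0.0004)^149 − 1) = R$58,180.00 × 0.06139925… = R$3,572.2083…
Penalties + interest = R$3,636.2500 + R$3,572.2083… = R$7,208.46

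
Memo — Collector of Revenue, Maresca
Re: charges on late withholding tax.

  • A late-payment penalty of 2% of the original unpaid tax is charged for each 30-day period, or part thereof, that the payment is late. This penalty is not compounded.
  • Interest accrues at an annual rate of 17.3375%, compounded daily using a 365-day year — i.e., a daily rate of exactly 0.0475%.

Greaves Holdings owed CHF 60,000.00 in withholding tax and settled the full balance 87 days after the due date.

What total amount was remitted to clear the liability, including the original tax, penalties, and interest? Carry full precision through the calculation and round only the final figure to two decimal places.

Penalty periods: ⌈87/30⌉ = 3; penalty = 3 × 2% × CHF 60,000.00 = CHF 3,600.00
Interest: CHF 60,000.00 × ((1 + 0.000475)^87 − 1) = CHF 60,000.00 × 0.04218054… = CHF 2,530.8322…
Total = CHF 60,000.00 + CHF 3,600.0000 + CHF 2,530.8322… = CHF 66,130.83

CHF 66,130.83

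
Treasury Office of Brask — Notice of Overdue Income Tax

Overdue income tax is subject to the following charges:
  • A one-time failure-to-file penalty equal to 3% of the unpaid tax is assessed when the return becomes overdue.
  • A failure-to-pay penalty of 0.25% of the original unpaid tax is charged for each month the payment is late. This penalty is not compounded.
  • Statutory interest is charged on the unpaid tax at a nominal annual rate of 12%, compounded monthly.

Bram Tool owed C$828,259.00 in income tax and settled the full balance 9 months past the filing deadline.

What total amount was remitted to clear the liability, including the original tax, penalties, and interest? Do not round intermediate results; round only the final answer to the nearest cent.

C$949,338.27

Failure-to-file penalty: 3% × C$828,259.00 = C$24,847.77
Failure-to-pay penalty: 9 × 0.25% × C$828,259.00 = C$18,635.83…
Interest (12%/yr ÷ 12 = 1%/month): C$828,259.00 × ((1 + 0.01)^9 − 1) = C$77,595.6703…
Total = C$828,259.00 + C$43,483.5975 + C$77,595.6703… = C$949,338.27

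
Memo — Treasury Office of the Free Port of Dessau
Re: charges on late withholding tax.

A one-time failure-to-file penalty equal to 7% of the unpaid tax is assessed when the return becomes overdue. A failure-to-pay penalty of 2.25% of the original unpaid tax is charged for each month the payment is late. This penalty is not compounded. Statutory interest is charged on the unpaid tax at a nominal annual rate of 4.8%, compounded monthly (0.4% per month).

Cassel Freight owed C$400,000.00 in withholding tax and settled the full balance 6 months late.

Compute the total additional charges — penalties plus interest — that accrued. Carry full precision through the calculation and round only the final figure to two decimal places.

Failure-to-file penalty: 7% × C$400,000.00 = C$28,000.00
Failure-to-pay penalty: 6 × 2.25% × C$400,000.00 = C$54,000.00
Interest: C$400,000.00 × ((1 + 0.004)^6 − 1) = C$400,000.00 × 0.0242413… = C$9,696.5135…
Penalties + interest = C$82,000.0000 + C$9,696.5135… = C$91,696.51

C$91,696.51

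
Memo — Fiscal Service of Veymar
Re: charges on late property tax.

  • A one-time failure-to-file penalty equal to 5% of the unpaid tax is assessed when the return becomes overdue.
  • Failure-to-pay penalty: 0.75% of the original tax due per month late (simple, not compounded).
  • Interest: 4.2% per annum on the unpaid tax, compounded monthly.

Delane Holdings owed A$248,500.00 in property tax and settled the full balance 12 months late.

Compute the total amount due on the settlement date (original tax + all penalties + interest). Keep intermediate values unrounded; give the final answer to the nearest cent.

Failure-to-file penalty: 5% × A$248,500.00 = A$12,425.00
Failure-to-pay penalty = 0.75% × A$248,500.00 × 12 mo = A$22,365.00
Interest (4.2%/yr ÷ 12 = 0.35%/month): A$248,500.00 × ((1 + 0.0035)^12 − 1) = A$10,640.2748…
Total = A$248,500.00 + A$34,790.0000 + A$10,640.2748… = A$293,930.27

A$293,930.27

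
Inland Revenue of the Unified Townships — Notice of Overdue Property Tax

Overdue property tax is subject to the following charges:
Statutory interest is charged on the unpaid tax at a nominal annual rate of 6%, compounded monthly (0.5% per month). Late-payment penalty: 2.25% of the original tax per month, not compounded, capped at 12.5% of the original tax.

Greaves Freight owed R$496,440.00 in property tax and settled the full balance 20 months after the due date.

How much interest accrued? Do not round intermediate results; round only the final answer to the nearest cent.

Interest: R$496,440.00 × ((1 + 0.005)^20 − 1) = R$496,440.00 × 0.1048956… = R$52,074.3603…

R$52,074.36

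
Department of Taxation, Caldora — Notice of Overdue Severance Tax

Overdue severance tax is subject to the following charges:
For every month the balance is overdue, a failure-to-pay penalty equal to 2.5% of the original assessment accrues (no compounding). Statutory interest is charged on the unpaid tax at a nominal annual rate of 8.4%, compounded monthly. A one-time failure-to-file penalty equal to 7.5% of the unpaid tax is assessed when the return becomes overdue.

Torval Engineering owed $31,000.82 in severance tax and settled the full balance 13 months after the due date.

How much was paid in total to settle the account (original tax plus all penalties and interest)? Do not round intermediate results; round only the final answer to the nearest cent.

$46,343.80

Failure-to-file penalty: 7.5% × $31,000.82 = $2,325.06…
Failure-to-pay penalty = 2.5% × $31,000.82 × 13 mo = $10,075.27…
Interest (8.4%/yr ÷ 12 = 0.7%/month): $31,000.82 × ((1 + 0.007)^13 − 1) = $2,942.6548…
Total = $31,000.82 + $12,400.3280 + $2,942.6548… = $46,343.80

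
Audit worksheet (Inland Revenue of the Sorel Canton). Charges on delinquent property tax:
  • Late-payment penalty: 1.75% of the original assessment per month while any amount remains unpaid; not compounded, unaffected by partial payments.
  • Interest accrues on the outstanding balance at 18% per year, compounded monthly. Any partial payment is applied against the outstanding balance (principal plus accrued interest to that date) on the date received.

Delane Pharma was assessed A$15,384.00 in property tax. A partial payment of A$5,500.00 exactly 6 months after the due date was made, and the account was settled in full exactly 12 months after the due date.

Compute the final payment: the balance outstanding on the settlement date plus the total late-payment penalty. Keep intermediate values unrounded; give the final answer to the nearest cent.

A$15,610.09

Monthly rate = 18% ÷ 12 = 1.5%
Balance at month 6: A$15,384.0000 × (1 + 0.015)^6 = A$16,821.5312…
After A$5,500.00 payment: A$16,821.5312… − A$5,500.00 = A$11,321.5312…
Balance at month 12: A$11,321.5312… × (1 + 0.015)^6 = A$12,379.4520…
Penalty: 12 × 1.75% × A$15,384.00 = A$3,230.64
Final settlement = outstanding balance + penalty = A$12,379.4520… + A$3,230.64 = A$15,610.09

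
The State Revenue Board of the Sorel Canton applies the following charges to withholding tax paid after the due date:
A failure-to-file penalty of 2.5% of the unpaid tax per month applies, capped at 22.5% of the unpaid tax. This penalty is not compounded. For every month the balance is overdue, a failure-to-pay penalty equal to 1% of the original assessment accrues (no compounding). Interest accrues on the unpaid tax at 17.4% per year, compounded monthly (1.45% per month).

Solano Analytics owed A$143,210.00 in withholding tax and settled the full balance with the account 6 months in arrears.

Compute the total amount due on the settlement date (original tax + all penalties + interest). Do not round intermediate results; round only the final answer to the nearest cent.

Failure-to-file: 6 × 2.5% × A$143,210.00 = A$21,481.50 (under the 22.5% cap)
Failure-to-pay penalty = 1% × A$143,210.00 × 6 mo = A$8,592.60
Interest: A$143,210.00 × ((1 + 0.0145)^6 − 1) = A$143,210.00 × 0.0902154… = A$12,919.7459…
Total = A$143,210.00 + A$30,074.1000 + A$12,919.7459… = A$186,203.85

A$186,203.85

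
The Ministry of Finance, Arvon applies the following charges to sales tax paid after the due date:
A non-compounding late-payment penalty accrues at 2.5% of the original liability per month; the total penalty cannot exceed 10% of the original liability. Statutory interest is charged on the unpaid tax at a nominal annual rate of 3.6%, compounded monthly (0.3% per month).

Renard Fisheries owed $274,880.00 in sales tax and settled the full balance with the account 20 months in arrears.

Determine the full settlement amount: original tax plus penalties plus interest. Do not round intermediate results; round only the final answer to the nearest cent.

$319,339.41

Penalty (uncapped): 20 × 2.5% × $274,880.00 = $137,440.00; cap = 10% × $274,880.00 = $27,488.00 → penalty = $27,488.00
Interest: $274,880.00 × ((1 + 0.003)^20 − 1) = $274,880.00 × 0.0617412… = $16,971.4145…
Total = $274,880.00 + $27,488.0000 + $16,971.4145… = $319,339.41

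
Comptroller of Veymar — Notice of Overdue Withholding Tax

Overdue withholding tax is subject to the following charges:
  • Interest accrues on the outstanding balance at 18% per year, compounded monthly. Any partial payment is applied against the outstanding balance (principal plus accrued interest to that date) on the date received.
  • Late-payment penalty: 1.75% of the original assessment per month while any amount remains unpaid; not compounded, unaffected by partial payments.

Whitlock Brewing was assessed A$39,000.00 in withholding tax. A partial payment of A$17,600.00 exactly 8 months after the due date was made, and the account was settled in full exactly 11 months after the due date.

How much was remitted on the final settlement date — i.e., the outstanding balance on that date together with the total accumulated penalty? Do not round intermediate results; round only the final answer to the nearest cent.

Monthly rate = 18% ÷ 12 = 1.5%
Balance at month 8: A$39,000.0000 × (1 + 0.015)^8 = A$43,933.2109…
After A$17,600.00 payment: A$43,933.2109… − A$17,600.00 = A$26,333.2109…
Balance at month 11: A$26,333.2109… × (1 + 0.015)^3 = A$27,536.0692…
Penalty: 11 × 1.75% × A$39,000.00 = A$7,507.50
Final settlement = outstanding balance + penalty = A$27,536.0692… + A$7,507.50 = A$35,043.57

A$35,043.57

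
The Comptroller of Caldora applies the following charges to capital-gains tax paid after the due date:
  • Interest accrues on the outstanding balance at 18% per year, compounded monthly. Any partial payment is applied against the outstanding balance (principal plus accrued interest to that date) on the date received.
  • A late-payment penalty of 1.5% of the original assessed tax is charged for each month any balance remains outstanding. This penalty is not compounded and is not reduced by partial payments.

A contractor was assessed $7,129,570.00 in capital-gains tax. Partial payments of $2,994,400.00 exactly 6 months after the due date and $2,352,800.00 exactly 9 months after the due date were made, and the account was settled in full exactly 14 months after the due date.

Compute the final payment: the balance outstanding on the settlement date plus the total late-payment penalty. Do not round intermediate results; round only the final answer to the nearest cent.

$4,371,295.20

Monthly rate = 18% ÷ 12 = 1.5%
Balance at month 6: $7,129,570.0000 × (1 + 0.015)^6 = $7,795,780.2913…
After $2,994,400.00 payment: $7,795,780.2913… − $2,994,400.00 = $4,801,380.2913…
Balance at month 9: $4,801,380.2913… × (1 + 0.015)^3 = $5,020,699.5408…
After $2,352,800.00 payment: $5,020,699.5408… − $2,352,800.00 = $2,667,899.5408…
Balance at month 14: $2,667,899.5408… × (1 + 0.015)^5 = $2,874,085.4992…
Penalty: 14 × 1.5% × $7,129,570.00 = $1,497,209.70
Final settlement = outstanding balance + penalty = $2,874,085.4992… + $1,497,209.70 = $4,371,295.20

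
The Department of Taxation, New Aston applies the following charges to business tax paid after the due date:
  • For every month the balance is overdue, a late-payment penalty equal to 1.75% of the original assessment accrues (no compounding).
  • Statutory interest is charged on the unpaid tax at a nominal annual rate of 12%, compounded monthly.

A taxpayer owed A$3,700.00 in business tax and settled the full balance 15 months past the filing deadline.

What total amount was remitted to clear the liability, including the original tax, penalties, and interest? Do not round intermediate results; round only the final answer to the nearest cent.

Late-payment penalty: 15 × 1.75% × A$3,700.00 = A$971.25
Interest (12%/yr ÷ 12 = 1%/month): A$3,700.00 × ((1 + 0.01)^15 − 1) = A$595.5851…
Total = A$3,700.00 + A$971.2500 + A$595.5851… = A$5,266.84

A$5,266.84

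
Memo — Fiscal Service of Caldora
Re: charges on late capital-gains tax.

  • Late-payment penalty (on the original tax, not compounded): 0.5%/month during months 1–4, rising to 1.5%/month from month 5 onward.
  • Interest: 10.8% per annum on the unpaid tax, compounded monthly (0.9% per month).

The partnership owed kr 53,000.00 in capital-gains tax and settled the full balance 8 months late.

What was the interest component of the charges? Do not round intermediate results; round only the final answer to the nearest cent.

Interest: kr 53,000.00 × ((1 + 0.009)^8 − 1) = kr 53,000.00 × 0.0743093… = kr 3,938.3922…

kr 3,938.39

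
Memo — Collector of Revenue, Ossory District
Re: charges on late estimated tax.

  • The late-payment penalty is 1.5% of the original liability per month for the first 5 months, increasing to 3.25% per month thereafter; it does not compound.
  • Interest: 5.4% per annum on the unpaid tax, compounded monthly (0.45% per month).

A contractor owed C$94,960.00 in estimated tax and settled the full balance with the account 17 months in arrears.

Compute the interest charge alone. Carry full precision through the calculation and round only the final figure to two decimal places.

Interest: C$94,960.00 × ((1 + 0.0045)^17 − 1) = C$94,960.00 × 0.0793170… = C$7,531.9378…

C$7,531.94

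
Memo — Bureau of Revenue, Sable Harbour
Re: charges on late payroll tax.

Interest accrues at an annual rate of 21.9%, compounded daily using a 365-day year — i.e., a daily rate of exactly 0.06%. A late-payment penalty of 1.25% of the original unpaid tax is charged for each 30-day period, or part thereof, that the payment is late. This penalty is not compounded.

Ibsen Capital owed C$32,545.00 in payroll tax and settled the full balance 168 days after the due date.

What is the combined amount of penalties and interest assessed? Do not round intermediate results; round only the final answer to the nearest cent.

Penalty periods: ⌈168/30⌉ = 6; penalty = 6 × 1.25% × C$32,545.00 = C$2,440.88…
Interest: C$32,545.00 × ((1 + 0.0006)^168 − 1) = C$32,545.00 × 0.10602198… = C$3,450.4852…
Penalties + interest = C$2,440.8750 + C$3,450.4852… = C$5,891.36

C$5,891.36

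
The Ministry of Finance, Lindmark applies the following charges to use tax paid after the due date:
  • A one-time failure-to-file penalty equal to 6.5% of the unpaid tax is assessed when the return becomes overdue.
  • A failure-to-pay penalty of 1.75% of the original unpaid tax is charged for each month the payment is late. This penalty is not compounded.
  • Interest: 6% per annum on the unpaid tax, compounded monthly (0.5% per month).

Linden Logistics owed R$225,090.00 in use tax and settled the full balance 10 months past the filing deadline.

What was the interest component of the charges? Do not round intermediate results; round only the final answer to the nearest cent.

Interest: R$225,090.00 × ((1 + 0.005)^10 − 1) = R$225,090.00 × 0.0511401… = R$11,511.1323…

R$11,511.13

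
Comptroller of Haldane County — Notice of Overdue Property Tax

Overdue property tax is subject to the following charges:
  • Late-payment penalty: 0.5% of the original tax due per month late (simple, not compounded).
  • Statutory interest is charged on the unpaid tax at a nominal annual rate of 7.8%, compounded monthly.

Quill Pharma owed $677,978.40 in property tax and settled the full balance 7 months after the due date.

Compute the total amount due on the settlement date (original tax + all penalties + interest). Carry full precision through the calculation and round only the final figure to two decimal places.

Late-payment penalty: 7 × 0.5% × $677,978.40 = $23,729.24…
Interest (7.8%/yr ÷ 12 = 0.65%/month): $677,978.40 × ((1 + 0.0065)^7 − 1) = $31,456.1127…
Total = $677,978.40 + $23,729.2440 + $31,456.1127… = $733,163.76

$733,163.76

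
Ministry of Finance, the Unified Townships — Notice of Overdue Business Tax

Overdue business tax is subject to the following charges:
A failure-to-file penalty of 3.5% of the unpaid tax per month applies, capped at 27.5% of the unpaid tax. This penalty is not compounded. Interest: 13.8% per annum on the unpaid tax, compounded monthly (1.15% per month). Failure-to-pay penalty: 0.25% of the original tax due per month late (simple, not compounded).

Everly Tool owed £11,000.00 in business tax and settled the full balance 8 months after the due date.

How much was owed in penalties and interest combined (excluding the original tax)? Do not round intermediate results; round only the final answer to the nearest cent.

£4,298.68

Failure-to-file: 8 × 3.5% × £11,000.00 = £3,080.00, capped at 27.5% × £11,000.00 = £3,025.00
Failure-to-pay penalty: 8 × 0.25% × £11,000.00 = £220.00
Interest: £11,000.00 × ((1 + 0.0115)^8 − 1) = £11,000.00 × 0.0957894… = £1,053.6835…
Penalties + interest = £3,245.0000 + £1,053.6835… = £4,298.68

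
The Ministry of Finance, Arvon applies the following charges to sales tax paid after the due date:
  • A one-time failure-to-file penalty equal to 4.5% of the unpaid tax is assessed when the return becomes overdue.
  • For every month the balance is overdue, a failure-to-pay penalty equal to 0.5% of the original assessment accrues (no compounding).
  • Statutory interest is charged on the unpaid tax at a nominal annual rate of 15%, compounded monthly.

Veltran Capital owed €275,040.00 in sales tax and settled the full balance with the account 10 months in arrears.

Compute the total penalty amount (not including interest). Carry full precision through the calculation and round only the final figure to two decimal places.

€26,128.80

Failure-to-file penalty: 4.5% × €275,040.00 = €12,376.80
Failure-to-pay penalty: 10 × 0.5% × €275,040.00 = €13,752.00
Total penalty = €12,376.80 + €13,752.00 = €26,128.80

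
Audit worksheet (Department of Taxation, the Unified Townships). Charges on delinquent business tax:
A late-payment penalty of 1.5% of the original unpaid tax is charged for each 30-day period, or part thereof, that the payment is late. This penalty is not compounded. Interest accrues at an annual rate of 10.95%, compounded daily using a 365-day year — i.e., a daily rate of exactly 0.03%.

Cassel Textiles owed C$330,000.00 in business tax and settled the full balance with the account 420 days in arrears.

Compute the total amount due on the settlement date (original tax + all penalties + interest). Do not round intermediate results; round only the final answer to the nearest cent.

C$443,606.04

Penalty periods: ⌈420/30⌉ = 14; penalty = 14 × 1.5% × C$330,000.00 = C$69,300.00
Interest: C$330,000.00 × ((1 + 0.0003)^420 − 1) = C$330,000.00 × 0.13426073… = C$44,306.0425…
Total = C$330,000.00 + C$69,300.0000 + C$44,306.0425… = C$443,606.04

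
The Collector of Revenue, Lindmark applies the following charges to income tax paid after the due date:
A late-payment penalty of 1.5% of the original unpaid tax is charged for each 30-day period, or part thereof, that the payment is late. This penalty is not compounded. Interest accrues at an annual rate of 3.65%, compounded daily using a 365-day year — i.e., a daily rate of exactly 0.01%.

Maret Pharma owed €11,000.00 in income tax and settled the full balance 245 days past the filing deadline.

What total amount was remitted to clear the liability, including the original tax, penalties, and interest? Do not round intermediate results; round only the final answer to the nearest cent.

Penalty periods: ⌈245/30⌉ = 9; penalty = 9 × 1.5% × €11,000.00 = €1,485.00
Interest: €11,000.00 × ((1 + 0.0001)^245 − 1) = €11,000.00 × 0.02480134… = €272.8147…
Total = €11,000.00 + €1,485.0000 + €272.8147… = €12,757.81

€12,757.81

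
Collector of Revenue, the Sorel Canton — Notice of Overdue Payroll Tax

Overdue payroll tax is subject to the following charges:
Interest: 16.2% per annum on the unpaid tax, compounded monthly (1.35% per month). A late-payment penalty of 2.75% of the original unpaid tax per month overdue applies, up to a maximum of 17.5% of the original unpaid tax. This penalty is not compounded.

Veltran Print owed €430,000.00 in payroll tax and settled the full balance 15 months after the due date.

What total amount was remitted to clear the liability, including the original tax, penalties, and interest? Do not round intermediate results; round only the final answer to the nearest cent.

€601,055.05

Penalty (uncapped): 15 × 2.75% × €430,000.00 = €177,375.00; cap = 17.5% × €430,000.00 = €75,250.00 → penalty = €75,250.00
Interest: €430,000.00 × ((1 + 0.0135)^15 − 1) = €430,000.00 × 0.2228024… = €95,805.0477…
Total = €430,000.00 + €75,250.0000 + €95,805.0477… = €601,055.05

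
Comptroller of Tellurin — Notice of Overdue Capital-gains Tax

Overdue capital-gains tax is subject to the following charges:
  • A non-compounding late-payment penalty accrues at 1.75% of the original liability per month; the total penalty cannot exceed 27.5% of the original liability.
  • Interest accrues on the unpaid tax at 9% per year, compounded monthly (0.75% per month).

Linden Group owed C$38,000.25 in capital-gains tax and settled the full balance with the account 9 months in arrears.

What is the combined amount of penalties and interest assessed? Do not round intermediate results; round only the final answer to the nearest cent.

Penalty: 9 × 1.75% × C$38,000.25 = C$5,985.04… (below the 27.5% cap of C$10,450.07…)
Interest: C$38,000.25 × ((1 + 0.0075)^9 − 1) = C$38,000.25 × 0.0695608… = C$2,643.3293…
Penalties + interest = C$5,985.0394… + C$2,643.3293… = C$8,628.37

C$8,628.37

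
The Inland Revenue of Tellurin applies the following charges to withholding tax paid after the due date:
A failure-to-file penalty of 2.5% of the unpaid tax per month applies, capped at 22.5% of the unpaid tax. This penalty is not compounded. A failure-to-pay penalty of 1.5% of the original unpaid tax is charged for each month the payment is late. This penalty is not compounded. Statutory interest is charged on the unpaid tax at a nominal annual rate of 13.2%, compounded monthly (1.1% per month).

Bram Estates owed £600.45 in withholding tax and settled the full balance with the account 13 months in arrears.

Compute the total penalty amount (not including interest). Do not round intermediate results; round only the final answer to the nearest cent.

£252.19

Failure-to-file: 13 × 2.5% × £600.45 = £195.15…, capped at 22.5% × £600.45 = £135.10…
Failure-to-pay penalty: 13 × 1.5% × £600.45 = £117.09…
Total penalty = £135.10… + £117.09… = £252.19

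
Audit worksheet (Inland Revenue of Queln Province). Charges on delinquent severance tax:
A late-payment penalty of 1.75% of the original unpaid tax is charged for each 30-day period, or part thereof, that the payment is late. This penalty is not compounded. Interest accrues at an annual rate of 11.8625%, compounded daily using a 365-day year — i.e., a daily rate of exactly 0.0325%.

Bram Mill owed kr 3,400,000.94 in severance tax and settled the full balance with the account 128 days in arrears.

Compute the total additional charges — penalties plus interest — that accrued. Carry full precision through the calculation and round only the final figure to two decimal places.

kr 441,899.34

Penalty periods: ⌈128/30⌉ = 5; penalty = 5 × 1.75% × kr 3,400,000.94 = kr 297,500.08…
Interest: kr 3,400,000.94 × ((1 + 0.000325)^128 − 1) = kr 3,400,000.94 × 0.04247036… = kr 144,399.2598…
Penalties + interest = kr 297,500.0823… + kr 144,399.2598… = kr 441,899.34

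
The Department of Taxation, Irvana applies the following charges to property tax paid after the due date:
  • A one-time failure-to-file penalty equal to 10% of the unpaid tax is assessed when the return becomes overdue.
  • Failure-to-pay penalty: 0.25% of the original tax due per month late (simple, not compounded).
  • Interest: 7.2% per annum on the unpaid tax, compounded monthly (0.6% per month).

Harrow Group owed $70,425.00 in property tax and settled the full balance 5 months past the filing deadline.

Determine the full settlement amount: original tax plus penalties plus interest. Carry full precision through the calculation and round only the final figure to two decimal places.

$80,486.07

Failure-to-file penalty: 10% × $70,425.00 = $7,042.50
Failure-to-pay penalty = 0.25% × $70,425.00 × 5 mo = $880.31…
Interest: $70,425.00 × ((1 + 0.006)^5 − 1) = $70,425.00 × 0.0303622… = $2,138.2556…
Total = $70,425.00 + $7,922.8125 + $2,138.2556… = $80,486.07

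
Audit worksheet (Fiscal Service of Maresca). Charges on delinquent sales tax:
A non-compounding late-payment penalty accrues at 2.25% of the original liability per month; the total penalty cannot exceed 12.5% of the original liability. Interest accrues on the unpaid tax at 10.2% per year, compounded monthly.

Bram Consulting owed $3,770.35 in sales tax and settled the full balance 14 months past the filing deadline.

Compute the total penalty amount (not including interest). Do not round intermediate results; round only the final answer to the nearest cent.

Penalty (uncapped): 14 × 2.25% × $3,770.35 = $1,187.66…; cap = 12.5% × $3,770.35 = $471.29… → penalty = $471.29…

$471.29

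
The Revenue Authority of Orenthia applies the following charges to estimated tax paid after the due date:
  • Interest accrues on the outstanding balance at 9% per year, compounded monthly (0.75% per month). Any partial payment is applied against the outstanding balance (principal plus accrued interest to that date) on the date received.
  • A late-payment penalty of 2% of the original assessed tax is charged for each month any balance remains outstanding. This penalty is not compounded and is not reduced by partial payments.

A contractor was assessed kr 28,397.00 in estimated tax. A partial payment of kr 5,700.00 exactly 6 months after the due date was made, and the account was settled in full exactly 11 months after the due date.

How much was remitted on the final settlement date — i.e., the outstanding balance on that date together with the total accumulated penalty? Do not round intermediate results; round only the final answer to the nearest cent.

Balance at month 6: kr 28,397.0000 × (1 + 0.0075)^6 = kr 29,699.0659…
After kr 5,700.00 payment: kr 29,699.0659… − kr 5,700.00 = kr 23,999.0659…
Balance at month 11: kr 23,999.0659… × (1 + 0.0075)^5 = kr 24,912.6320…
Penalty: 11 × 2% × kr 28,397.00 = kr 6,247.34
Final settlement = outstanding balance + penalty = kr 24,912.6320… + kr 6,247.34 = kr 31,159.97

kr 31,159.97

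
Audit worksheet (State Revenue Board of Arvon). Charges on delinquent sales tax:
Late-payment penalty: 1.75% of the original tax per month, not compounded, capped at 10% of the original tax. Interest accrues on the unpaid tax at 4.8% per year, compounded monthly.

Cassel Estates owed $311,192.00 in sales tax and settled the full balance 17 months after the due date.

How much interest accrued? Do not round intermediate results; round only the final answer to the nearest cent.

Interest (4.8%/yr ÷ 12 = 0.4%/month): $311,192.00 × ((1 + 0.004)^17 − 1) = $21,851.9445…

$21,851.94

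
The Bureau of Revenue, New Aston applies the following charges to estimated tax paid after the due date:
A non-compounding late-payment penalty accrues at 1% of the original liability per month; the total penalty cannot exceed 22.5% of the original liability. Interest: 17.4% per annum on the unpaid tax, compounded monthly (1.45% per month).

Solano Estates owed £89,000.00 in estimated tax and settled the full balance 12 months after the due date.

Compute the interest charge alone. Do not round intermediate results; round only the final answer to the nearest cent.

£16,782.69

Interest: £89,000.00 × ((1 + 0.0145)^12 − 1) = £89,000.00 × 0.1885696… = £16,782.6940…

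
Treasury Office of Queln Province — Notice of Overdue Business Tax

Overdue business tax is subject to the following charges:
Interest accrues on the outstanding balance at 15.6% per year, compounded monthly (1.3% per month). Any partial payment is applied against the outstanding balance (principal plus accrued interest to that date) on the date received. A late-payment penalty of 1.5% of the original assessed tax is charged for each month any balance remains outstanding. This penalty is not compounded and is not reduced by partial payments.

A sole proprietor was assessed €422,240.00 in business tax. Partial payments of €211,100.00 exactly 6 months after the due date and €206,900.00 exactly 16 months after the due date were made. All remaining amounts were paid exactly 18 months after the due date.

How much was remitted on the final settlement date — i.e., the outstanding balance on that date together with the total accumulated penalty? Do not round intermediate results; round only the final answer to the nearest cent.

€187,956.42

Balance at month 6: €422,240.0000 × (1 + 0.013)^6 = €456,263.8335…
After €211,100.00 payment: €456,263.8335… − €211,100.00 = €245,163.8335…
Balance at month 16: €245,163.8335… × (1 + 0.013)^10 = €278,965.7314…
After €206,900.00 payment: €278,965.7314… − €206,900.00 = €72,065.7314…
Balance at month 18: €72,065.7314… × (1 + 0.013)^2 = €73,951.6195…
Penalty: 18 × 1.5% × €422,240.00 = €114,004.80
Final settlement = outstanding balance + penalty = €73,951.6195… + €114,004.80 = €187,956.42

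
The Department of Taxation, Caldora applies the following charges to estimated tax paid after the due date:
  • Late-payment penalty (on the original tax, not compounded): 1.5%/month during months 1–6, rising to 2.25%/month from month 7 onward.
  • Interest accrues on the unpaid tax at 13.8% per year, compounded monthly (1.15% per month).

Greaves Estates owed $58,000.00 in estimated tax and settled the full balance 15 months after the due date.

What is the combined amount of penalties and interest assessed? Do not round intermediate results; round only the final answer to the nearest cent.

$27,816.96

Penalty, months 1–6: 6 × 1.5% × $58,000.00 = $5,220.00
Penalty, months 7–15: 9 × 2.25% × $58,000.00 = $11,745.00
Interest: $58,000.00 × ((1 + 0.0115)^15 − 1) = $58,000.00 × 0.1871027… = $10,851.9588…
Penalties + interest = $16,965.0000 + $10,851.9588… = $27,816.96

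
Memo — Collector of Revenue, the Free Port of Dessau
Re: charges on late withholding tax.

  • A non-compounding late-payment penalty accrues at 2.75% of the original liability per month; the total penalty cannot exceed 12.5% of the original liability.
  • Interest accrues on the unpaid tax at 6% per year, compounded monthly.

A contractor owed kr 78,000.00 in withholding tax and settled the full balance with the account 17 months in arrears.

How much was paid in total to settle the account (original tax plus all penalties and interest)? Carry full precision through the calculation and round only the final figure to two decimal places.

kr 94,651.95

Penalty (uncapped): 17 × 2.75% × kr 78,000.00 = kr 36,465.00; cap = 12.5% × kr 78,000.00 = kr 9,750.00 → penalty = kr 9,750.00
Interest (6%/yr ÷ 12 = 0.5%/month): kr 78,000.00 × ((1 + 0.005)^17 − 1) = kr 6,901.9475…
Total = kr 78,000.00 + kr 9,750.0000 + kr 6,901.9475… = kr 94,651.95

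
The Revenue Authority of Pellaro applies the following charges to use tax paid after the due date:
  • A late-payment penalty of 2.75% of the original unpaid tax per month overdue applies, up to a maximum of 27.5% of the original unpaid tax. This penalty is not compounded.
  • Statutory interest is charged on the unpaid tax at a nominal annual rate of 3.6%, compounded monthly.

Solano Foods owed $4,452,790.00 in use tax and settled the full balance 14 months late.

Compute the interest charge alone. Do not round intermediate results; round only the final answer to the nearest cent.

$190,708.14

Interest (3.6%/yr ÷ 12 = 0.3%/month): $4,452,790.00 × ((1 + 0.003)^14 − 1) = $190,708.1402…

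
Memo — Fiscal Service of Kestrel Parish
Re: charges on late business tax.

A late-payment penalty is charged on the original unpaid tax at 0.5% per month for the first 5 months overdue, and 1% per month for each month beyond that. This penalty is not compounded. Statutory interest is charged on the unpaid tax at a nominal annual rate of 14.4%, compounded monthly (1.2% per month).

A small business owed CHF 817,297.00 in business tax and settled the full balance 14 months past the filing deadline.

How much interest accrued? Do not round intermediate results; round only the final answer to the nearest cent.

CHF 148,547.21

Interest: CHF 817,297.00 × ((1 + 0.012)^14 − 1) = CHF 817,297.00 × 0.1817543… = CHF 148,547.2082…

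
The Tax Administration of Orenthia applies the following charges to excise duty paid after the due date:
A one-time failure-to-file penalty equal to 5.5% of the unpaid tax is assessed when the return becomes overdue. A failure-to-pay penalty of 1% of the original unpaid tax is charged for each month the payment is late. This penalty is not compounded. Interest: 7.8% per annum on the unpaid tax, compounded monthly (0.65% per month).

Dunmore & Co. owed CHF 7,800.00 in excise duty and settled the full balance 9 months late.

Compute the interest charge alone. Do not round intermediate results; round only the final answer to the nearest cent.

CHF 468.35

Interest: CHF 7,800.00 × ((1 + 0.0065)^9 − 1) = CHF 7,800.00 × 0.0600443… = CHF 468.3455…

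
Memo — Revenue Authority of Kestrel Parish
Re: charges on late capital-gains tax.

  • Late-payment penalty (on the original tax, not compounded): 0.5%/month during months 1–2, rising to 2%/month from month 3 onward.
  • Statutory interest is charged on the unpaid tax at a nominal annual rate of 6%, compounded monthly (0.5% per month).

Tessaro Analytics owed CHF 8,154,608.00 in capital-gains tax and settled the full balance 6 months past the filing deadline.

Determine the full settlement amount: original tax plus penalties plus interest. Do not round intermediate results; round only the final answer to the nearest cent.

Penalty, months 1–2: 2 × 0.5% × CHF 8,154,608.00 = CHF 81,546.08
Penalty, months 3–6: 4 × 2% × CHF 8,154,608.00 = CHF 652,368.64
Interest: CHF 8,154,608.00 × ((1 + 0.005)^6 − 1) = CHF 8,154,608.00 × 0.0303775… = CHF 247,716.6811…
Total = CHF 8,154,608.00 + CHF 733,914.7200 + CHF 247,716.6811… = CHF 9,136,239.40

CHF 9,136,239.40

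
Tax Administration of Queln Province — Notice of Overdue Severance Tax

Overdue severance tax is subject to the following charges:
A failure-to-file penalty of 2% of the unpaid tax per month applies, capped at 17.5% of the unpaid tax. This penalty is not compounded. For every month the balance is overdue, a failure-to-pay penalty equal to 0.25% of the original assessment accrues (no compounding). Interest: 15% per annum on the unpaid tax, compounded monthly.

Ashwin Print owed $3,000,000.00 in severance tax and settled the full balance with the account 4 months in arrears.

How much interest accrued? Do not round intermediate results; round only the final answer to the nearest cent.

Interest (15%/yr ÷ 12 = 1.25%/month): $3,000,000.00 × ((1 + 0.0125)^4 − 1) = $152,836.0107…

$152,836.01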